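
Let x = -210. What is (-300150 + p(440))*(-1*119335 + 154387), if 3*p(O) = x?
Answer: -10523311440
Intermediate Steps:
p(O) = -70 (p(O) = (⅓)*(-210) = -70)
(-300150 + p(440))*(-1*119335 + 154387) = (-300150 - 70)*(-1*119335 + 154387) = -300220*(-119335 + 154387) = -300220*35052 = -10523311440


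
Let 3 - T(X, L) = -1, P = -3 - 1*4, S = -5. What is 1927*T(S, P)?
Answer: 7708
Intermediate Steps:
P = -7 (P = -3 - 4 = -7)
T(X, L) = 4 (T(X, L) = 3 - 1*(-1) = 3 + 1 = 4)
1927*T(S, P) = 1927*4 = 7708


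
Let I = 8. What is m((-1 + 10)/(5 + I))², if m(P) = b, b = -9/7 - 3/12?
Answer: 1849/784 ≈ 2.3584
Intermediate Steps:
b = -43/28 (b = -9*⅐ - 3*1/12 = -9/7 - ¼ = -43/28 ≈ -1.5357)
m(P) = -43/28
m((-1 + 10)/(5 + I))² = (-43/28)² = 1849/784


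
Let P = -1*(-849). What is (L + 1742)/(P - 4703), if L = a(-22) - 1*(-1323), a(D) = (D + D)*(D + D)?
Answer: -5001/3854 ≈ -1.2976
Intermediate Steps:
a(D) = 4*D² (a(D) = (2*D)*(2*D) = 4*D²)
L = 3259 (L = 4*(-22)² - 1*(-1323) = 4*484 + 1323 = 1936 + 1323 = 3259)
P = 849
(L + 1742)/(P - 4703) = (3259 + 1742)/(849 - 4703) = 5001/(-3854) = 5001*(-1/3854) = -5001/3854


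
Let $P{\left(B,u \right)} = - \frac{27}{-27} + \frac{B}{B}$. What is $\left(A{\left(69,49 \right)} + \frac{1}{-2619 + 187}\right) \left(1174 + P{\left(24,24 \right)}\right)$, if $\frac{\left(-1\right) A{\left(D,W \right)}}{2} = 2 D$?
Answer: $- \frac{98671251}{304} \approx -3.2458 \cdot 10^{5}$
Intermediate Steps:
$P{\left(B,u \right)} = 2$ ($P{\left(B,u \right)} = \left(-27\right) \left(- \frac{1}{27}\right) + 1 = 1 + 1 = 2$)
$A{\left(D,W \right)} = - 4 D$ ($A{\left(D,W \right)} = - 2 \cdot 2 D = - 4 D$)
$\left(A{\left(69,49 \right)} + \frac{1}{-2619 + 187}\right) \left(1174 + P{\left(24,24 \right)}\right) = \left(\left(-4\right) 69 + \frac{1}{-2619 + 187}\right) \left(1174 + 2\right) = \left(-276 + \frac{1}{-2432}\right) 1176 = \left(-276 - \frac{1}{2432}\right) 1176 = \left(- \frac{671233}{2432}\right) 1176 = - \frac{98671251}{304}$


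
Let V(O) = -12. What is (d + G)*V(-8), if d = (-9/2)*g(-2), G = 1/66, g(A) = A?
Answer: -1190/11 ≈ -108.18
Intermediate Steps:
G = 1/66 ≈ 0.015152
d = 9 (d = -9/2*(-2) = 9)
(d + G)*V(-8) = (9 + 1/66)*(-12) = (595/66)*(-12) = -1190/11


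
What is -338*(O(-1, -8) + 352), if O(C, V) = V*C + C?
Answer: -121342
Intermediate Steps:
O(C, V) = C + C*V (O(C, V) = C*V + C = C + C*V)
-338*(O(-1, -8) + 352) = -338*(-(1 - 8) + 352) = -338*(-1*(-7) + 352) = -338*(7 + 352) = -338*359 = -121342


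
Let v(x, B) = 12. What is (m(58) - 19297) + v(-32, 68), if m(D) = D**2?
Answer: -15921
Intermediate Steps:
(m(58) - 19297) + v(-32, 68) = (58**2 - 19297) + 12 = (3364 - 19297) + 12 = -15933 + 12 = -15921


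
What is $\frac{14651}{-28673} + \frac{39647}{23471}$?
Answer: $\frac{792924810}{672983983} \approx 1.1782$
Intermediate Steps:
$\frac{14651}{-28673} + \frac{39647}{23471} = 14651 \left(- \frac{1}{28673}\right) + 39647 \cdot \frac{1}{23471} = - \frac{14651}{28673} + \frac{39647}{23471} = \frac{792924810}{672983983}$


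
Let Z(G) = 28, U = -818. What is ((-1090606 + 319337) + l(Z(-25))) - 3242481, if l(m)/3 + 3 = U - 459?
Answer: -4017590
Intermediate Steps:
l(m) = -3840 (l(m) = -9 + 3*(-818 - 459) = -9 + 3*(-1277) = -9 - 3831 = -3840)
((-1090606 + 319337) + l(Z(-25))) - 3242481 = ((-1090606 + 319337) - 3840) - 3242481 = (-771269 - 3840) - 3242481 = -775109 - 3242481 = -4017590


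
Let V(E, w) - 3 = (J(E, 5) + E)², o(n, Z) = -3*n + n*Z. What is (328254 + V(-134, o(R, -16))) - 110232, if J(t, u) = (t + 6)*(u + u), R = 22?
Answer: 2217421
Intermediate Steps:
o(n, Z) = -3*n + Z*n
J(t, u) = 2*u*(6 + t) (J(t, u) = (6 + t)*(2*u) = 2*u*(6 + t))
V(E, w) = 3 + (60 + 11*E)² (V(E, w) = 3 + (2*5*(6 + E) + E)² = 3 + ((60 + 10*E) + E)² = 3 + (60 + 11*E)²)
(328254 + V(-134, o(R, -16))) - 110232 = (328254 + (3 + (60 + 11*(-134))²)) - 110232 = (328254 + (3 + (60 - 1474)²)) - 110232 = (328254 + (3 + (-1414)²)) - 110232 = (328254 + (3 + 1999396)) - 110232 = (328254 + 1999399) - 110232 = 2327653 - 110232 = 2217421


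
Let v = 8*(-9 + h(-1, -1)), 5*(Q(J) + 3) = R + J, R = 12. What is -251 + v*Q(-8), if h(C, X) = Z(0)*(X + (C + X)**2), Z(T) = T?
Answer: -463/5 ≈ -92.600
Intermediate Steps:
Q(J) = -3/5 + J/5 (Q(J) = -3 + (12 + J)/5 = -3 + (12/5 + J/5) = -3/5 + J/5)
h(C, X) = 0 (h(C, X) = 0*(X + (C + X)**2) = 0)
v = -72 (v = 8*(-9 + 0) = 8*(-9) = -72)
-251 + v*Q(-8) = -251 - 72*(-3/5 + (1/5)*(-8)) = -251 - 72*(-3/5 - 8/5) = -251 - 72*(-11/5) = -251 + 792/5 = -463/5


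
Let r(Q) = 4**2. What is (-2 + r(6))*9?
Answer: 126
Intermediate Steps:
r(Q) = 16
(-2 + r(6))*9 = (-2 + 16)*9 = 14*9 = 126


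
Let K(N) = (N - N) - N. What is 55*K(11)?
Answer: -605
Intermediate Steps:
K(N) = -N (K(N) = 0 - N = -N)
55*K(11) = 55*(-1*11) = 55*(-11) = -605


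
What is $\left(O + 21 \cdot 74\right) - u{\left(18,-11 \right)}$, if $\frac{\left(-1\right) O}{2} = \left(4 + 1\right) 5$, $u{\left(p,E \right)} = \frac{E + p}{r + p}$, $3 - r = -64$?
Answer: $\frac{127833}{85} \approx 1503.9$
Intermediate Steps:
$r = 67$ ($r = 3 - -64 = 3 + 64 = 67$)
$u{\left(p,E \right)} = \frac{E + p}{67 + p}$
$O = -50$ ($O = - 2 \left(4 + 1\right) 5 = - 2 \cdot 5 \cdot 5 = \left(-2\right) 25 = -50$)
$\left(O + 21 \cdot 74\right) - u{\left(18,-11 \right)} = \left(-50 + 21 \cdot 74\right) - \frac{-11 + 18}{67 + 18} = \left(-50 + 1554\right) - \frac{1}{85} \cdot 7 = 1504 - \frac{1}{85} \cdot 7 = 1504 - \frac{7}{85} = \frac{127833}{85}$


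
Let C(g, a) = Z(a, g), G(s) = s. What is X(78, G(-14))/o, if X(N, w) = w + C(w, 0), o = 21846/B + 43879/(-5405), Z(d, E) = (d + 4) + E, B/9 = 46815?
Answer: 3643705080/1224645389 ≈ 2.9753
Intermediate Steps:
B = 421335 (B = 9*46815 = 421335)
Z(d, E) = 4 + E + d (Z(d, E) = (4 + d) + E = 4 + E + d)
C(g, a) = 4 + a + g (C(g, a) = 4 + g + a = 4 + a + g)
o = -1224645389/151821045 (o = 21846/421335 + 43879/(-5405) = 21846*(1/421335) + 43879*(-1/5405) = 7282/140445 - 43879/5405 = -1224645389/151821045 ≈ -8.0664)
X(N, w) = 4 + 2*w (X(N, w) = w + (4 + 0 + w) = w + (4 + w) = 4 + 2*w)
X(78, G(-14))/o = (4 + 2*(-14))/(-1224645389/151821045) = (4 - 28)*(-151821045/1224645389) = -24*(-151821045/1224645389) = 3643705080/1224645389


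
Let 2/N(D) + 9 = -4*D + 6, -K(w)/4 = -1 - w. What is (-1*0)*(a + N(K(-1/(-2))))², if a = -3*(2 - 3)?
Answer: 0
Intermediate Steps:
K(w) = 4 + 4*w (K(w) = -4*(-1 - w) = 4 + 4*w)
a = 3 (a = -3*(-1) = 3)
N(D) = 2/(-3 - 4*D) (N(D) = 2/(-9 + (-4*D + 6)) = 2/(-9 + (6 - 4*D)) = 2/(-3 - 4*D))
(-1*0)*(a + N(K(-1/(-2))))² = (-1*0)*(3 - 2/(3 + 4*(4 + 4*(-1/(-2)))))² = 0*(3 - 2/(3 + 4*(4 + 4*(-1*(-½)))))² = 0*(3 - 2/(3 + 4*(4 + 4*(½))))² = 0*(3 - 2/(3 + 4*(4 + 2)))² = 0*(3 - 2/(3 + 4*6))² = 0*(3 - 2/(3 + 24))² = 0*(3 - 2/27)² = 0*(79/27)² = 0*(6241/729) = 0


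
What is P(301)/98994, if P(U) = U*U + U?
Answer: 6493/7071 ≈ 0.91826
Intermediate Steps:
P(U) = U + U**2 (P(U) = U**2 + U = U + U**2)
P(301)/98994 = (301*(1 + 301))/98994 = (301*302)*(1/98994) = 90902*(1/98994) = 6493/7071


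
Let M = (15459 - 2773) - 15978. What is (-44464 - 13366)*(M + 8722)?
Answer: -314016900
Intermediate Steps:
M = -3292 (M = 12686 - 15978 = -3292)
(-44464 - 13366)*(M + 8722) = (-44464 - 13366)*(-3292 + 8722) = -57830*5430 = -314016900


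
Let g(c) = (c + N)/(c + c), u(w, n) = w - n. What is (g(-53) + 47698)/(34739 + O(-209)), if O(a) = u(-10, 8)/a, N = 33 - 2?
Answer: 528353045/384804857 ≈ 1.3730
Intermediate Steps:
N = 31
g(c) = (31 + c)/(2*c) (g(c) = (c + 31)/(c + c) = (31 + c)/((2*c)) = (31 + c)*(1/(2*c)) = (31 + c)/(2*c))
O(a) = -18/a (O(a) = (-10 - 1*8)/a = (-10 - 8)/a = -18/a)
(g(-53) + 47698)/(34739 + O(-209)) = ((½)*(31 - 53)/(-53) + 47698)/(34739 - 18/(-209)) = ((½)*(-1/53)*(-22) + 47698)/(34739 - 18*(-1/209)) = (11/53 + 47698)/(34739 + 18/209) = 2528005/(53*(7260469/209)) = (2528005/53)*(209/7260469) = 528353045/384804857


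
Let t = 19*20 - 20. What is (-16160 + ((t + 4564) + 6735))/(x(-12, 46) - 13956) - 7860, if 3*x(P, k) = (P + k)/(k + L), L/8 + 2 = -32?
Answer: -37184928021/4731101 ≈ -7859.7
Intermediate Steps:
L = -272 (L = -16 + 8*(-32) = -16 - 256 = -272)
x(P, k) = (P + k)/(3*(-272 + k)) (x(P, k) = ((P + k)/(k - 272))/3 = ((P + k)/(-272 + k))/3 = (P + k)/(3*(-272 + k)))
t = 360 (t = 380 - 20 = 360)
(-16160 + ((t + 4564) + 6735))/(x(-12, 46) - 13956) - 7860 = (-16160 + ((360 + 4564) + 6735))/((-12 + 46)/(3*(-272 + 46)) - 13956) - 7860 = (-16160 + (4924 + 6735))/((⅓)*34/(-226) - 13956) - 7860 = (-16160 + 11659)/((⅓)*(-1/226)*34 - 13956) - 7860 = -4501/(-17/339 - 13956) - 7860 = -4501/(-4731101/339) - 7860 = -4501*(-339/4731101) - 7860 = 1525839/4731101 - 7860 = -37184928021/4731101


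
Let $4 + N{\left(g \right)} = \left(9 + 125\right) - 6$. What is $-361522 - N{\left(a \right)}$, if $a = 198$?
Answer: $-361646$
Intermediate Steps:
$N{\left(g \right)} = 124$ ($N{\left(g \right)} = -4 + \left(\left(9 + 125\right) - 6\right) = -4 + \left(134 - 6\right) = -4 + 128 = 124$)
$-361522 - N{\left(a \right)} = -361522 - 124 = -361646$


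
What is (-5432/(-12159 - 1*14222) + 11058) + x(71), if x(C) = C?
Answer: 293599581/26381 ≈ 11129.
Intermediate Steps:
(-5432/(-12159 - 1*14222) + 11058) + x(71) = (-5432/(-12159 - 1*14222) + 11058) + 71 = (-5432/(-12159 - 14222) + 11058) + 71 = (-5432/(-26381) + 11058) + 71 = (-5432*(-1/26381) + 11058) + 71 = (5432/26381 + 11058) + 71 = 291726530/26381 + 71 = 293599581/26381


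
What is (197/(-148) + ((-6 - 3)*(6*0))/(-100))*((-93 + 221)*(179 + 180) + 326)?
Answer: -4558383/74 ≈ -61600.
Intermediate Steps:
(197/(-148) + ((-6 - 3)*(6*0))/(-100))*((-93 + 221)*(179 + 180) + 326) = (197*(-1/148) - 9*0*(-1/100))*(128*359 + 326) = (-197/148 + 0*(-1/100))*(45952 + 326) = (-197/148 + 0)*46278 = -197/148*46278 = -4558383/74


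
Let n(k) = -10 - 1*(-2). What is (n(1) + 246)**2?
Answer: 56644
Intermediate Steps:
n(k) = -8 (n(k) = -10 + 2 = -8)
(n(1) + 246)**2 = (-8 + 246)**2 = 238**2 = 56644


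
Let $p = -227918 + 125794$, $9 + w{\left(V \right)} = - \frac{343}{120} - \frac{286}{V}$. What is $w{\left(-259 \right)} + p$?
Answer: $- \frac{3174348157}{31080} \approx -1.0213 \cdot 10^{5}$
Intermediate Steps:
$w{\left(V \right)} = - \frac{1423}{120} - \frac{286}{V}$ ($w{\left(V \right)} = -9 - \left(\frac{343}{120} + \frac{286}{V}\right) = - \frac{1423}{120} - \frac{286}{V}$)
$p = -102124$
$w{\left(-259 \right)} + p = \left(- \frac{1423}{120} - \frac{286}{-259}\right) - 102124 = \left(- \frac{1423}{120} - - \frac{286}{259}\right) - 102124 = \left(- \frac{1423}{120} + \frac{286}{259}\right) - 102124 = - \frac{334237}{31080} - 102124 = - \frac{3174348157}{31080}$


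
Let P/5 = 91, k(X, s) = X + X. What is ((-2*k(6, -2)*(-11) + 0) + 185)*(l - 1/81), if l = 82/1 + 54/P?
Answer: 1358687021/36855 ≈ 36866.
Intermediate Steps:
k(X, s) = 2*X
P = 455 (P = 5*91 = 455)
l = 37364/455 (l = 82/1 + 54/455 = 82*1 + 54*(1/455) = 82 + 54/455 = 37364/455 ≈ 82.119)
((-2*k(6, -2)*(-11) + 0) + 185)*(l - 1/81) = ((-4*6*(-11) + 0) + 185)*(37364/455 - 1/81) = ((-2*12*(-11) + 0) + 185)*(37364/455 - 1*1/81) = ((-24*(-11) + 0) + 185)*(37364/455 - 1/81) = ((264 + 0) + 185)*(3026029/36855) = (264 + 185)*(3026029/36855) = 449*(3026029/36855) = 1358687021/36855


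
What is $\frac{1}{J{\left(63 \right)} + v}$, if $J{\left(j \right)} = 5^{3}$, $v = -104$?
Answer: $\frac{1}{21} \approx 0.047619$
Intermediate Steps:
$J{\left(j \right)} = 125$
$\frac{1}{J{\left(63 \right)} + v} = \frac{1}{125 - 104} = \frac{1}{21}$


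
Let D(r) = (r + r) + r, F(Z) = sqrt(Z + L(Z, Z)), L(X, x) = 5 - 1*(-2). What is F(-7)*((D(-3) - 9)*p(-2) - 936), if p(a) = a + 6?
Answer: 0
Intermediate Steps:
L(X, x) = 7 (L(X, x) = 5 + 2 = 7)
F(Z) = sqrt(7 + Z) (F(Z) = sqrt(Z + 7) = sqrt(7 + Z))
D(r) = 3*r (D(r) = 2*r + r = 3*r)
p(a) = 6 + a
F(-7)*((D(-3) - 9)*p(-2) - 936) = sqrt(7 - 7)*((3*(-3) - 9)*(6 - 2) - 936) = sqrt(0)*((-9 - 9)*4 - 936) = 0*(-18*4 - 936) = 0*(-72 - 936) = 0*(-1008) = 0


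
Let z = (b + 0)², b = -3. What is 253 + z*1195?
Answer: 11008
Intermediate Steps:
z = 9 (z = (-3 + 0)² = (-3)² = 9)
253 + z*1195 = 253 + 9*1195 = 253 + 10755 = 11008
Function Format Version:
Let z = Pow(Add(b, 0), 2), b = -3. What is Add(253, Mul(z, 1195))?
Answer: 11008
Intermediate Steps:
z = 9 (z = Pow(Add(-3, 0), 2) = Pow(-3, 2) = 9)
Add(253, Mul(z, 1195)) = Add(253, Mul(9, 1195)) = Add(253, 10755) = 11008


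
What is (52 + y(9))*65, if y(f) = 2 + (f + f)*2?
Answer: 5850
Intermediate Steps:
y(f) = 2 + 4*f (y(f) = 2 + (2*f)*2 = 2 + 4*f)
(52 + y(9))*65 = (52 + (2 + 4*9))*65 = (52 + (2 + 36))*65 = (52 + 38)*65 = 90*65 = 5850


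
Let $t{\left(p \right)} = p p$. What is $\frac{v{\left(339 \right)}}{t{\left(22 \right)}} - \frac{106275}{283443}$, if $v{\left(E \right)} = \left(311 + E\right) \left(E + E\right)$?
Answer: $\frac{10405157750}{11432201} \approx 910.16$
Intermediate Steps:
$t{\left(p \right)} = p^{2}$
$v{\left(E \right)} = 2 E \left(311 + E\right)$ ($v{\left(E \right)} = \left(311 + E\right) 2 E = 2 E \left(311 + E\right)$)
$\frac{v{\left(339 \right)}}{t{\left(22 \right)}} - \frac{106275}{283443} = \frac{2 \cdot 339 \left(311 + 339\right)}{22^{2}} - \frac{106275}{283443} = \frac{2 \cdot 339 \cdot 650}{484} - \frac{35425}{94481} = 440700 \cdot \frac{1}{484} - \frac{35425}{94481} = \frac{110175}{121} - \frac{35425}{94481} = \frac{10405157750}{11432201}$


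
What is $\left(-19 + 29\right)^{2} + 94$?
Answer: $194$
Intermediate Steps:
$\left(-19 + 29\right)^{2} + 94 = 10^{2} + 94 = 100 + 94 = 194$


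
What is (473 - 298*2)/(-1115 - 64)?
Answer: 41/393 ≈ 0.10433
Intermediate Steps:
(473 - 298*2)/(-1115 - 64) = (473 - 596)/(-1179) = -123*(-1/1179) = 41/393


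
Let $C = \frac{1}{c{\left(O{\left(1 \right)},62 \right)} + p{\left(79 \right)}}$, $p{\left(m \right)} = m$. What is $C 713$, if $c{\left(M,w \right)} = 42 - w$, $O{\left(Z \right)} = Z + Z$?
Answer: $\frac{713}{59} \approx 12.085$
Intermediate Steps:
$O{\left(Z \right)} = 2 Z$
$C = \frac{1}{59}$ ($C = \frac{1}{\left(42 - 62\right) + 79} = \frac{1}{-20 + 79} = \frac{1}{59} \approx 0.016949$)
$C 713 = \frac{1}{59} \cdot 713 = \frac{713}{59}$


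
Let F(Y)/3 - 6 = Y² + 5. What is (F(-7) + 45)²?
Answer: 50625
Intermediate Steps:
F(Y) = 33 + 3*Y² (F(Y) = 18 + 3*(Y² + 5) = 18 + 3*(5 + Y²) = 18 + (15 + 3*Y²) = 33 + 3*Y²)
(F(-7) + 45)² = ((33 + 3*(-7)²) + 45)² = ((33 + 3*49) + 45)² = ((33 + 147) + 45)² = (180 + 45)² = 225² = 50625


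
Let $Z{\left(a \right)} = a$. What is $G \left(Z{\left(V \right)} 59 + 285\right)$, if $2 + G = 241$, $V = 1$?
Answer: $82216$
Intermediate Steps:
$G = 239$ ($G = -2 + 241 = 239$)
$G \left(Z{\left(V \right)} 59 + 285\right) = 239 \left(1 \cdot 59 + 285\right) = 239 \left(59 + 285\right) = 239 \cdot 344 = 82216$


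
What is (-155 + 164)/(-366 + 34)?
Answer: -9/332 ≈ -0.027108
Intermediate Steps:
(-155 + 164)/(-366 + 34) = 9/(-332) = 9*(-1/332) = -9/332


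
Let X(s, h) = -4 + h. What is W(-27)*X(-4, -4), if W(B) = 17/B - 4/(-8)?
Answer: 28/27 ≈ 1.0370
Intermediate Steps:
W(B) = 1/2 + 17/B (W(B) = 17/B - 4*(-1/8) = 17/B + 1/2 = 1/2 + 17/B)
W(-27)*X(-4, -4) = ((1/2)*(34 - 27)/(-27))*(-4 - 4) = ((1/2)*(-1/27)*7)*(-8) = -7/54*(-8) = 28/27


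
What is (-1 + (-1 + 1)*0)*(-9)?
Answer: 9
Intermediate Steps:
(-1 + (-1 + 1)*0)*(-9) = (-1 + 0*0)*(-9) = (-1 + 0)*(-9) = -1*(-9) = 9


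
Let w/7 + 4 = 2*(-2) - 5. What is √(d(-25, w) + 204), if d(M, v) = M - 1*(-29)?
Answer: 4*√13 ≈ 14.422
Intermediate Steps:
w = -91 (w = -28 + 7*(2*(-2) - 5) = -28 + 7*(-4 - 5) = -28 + 7*(-9) = -28 - 63 = -91)
d(M, v) = 29 + M (d(M, v) = M + 29 = 29 + M)
√(d(-25, w) + 204) = √((29 - 25) + 204) = √(4 + 204) = √208 = 4*√13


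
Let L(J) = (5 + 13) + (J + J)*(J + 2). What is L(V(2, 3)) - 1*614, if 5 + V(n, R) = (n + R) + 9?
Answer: -398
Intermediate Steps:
V(n, R) = 4 + R + n (V(n, R) = -5 + ((n + R) + 9) = -5 + ((R + n) + 9) = -5 + (9 + R + n) = 4 + R + n)
L(J) = 18 + 2*J*(2 + J) (L(J) = 18 + (2*J)*(2 + J) = 18 + 2*J*(2 + J))
L(V(2, 3)) - 1*614 = (18 + 2*(4 + 3 + 2)**2 + 4*(4 + 3 + 2)) - 1*614 = (18 + 2*9**2 + 4*9) - 614 = (18 + 2*81 + 36) - 614 = (18 + 162 + 36) - 614 = 216 - 614 = -398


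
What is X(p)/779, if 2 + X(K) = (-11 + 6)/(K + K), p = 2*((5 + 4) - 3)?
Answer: -53/18696 ≈ -0.0028348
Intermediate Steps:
p = 12 (p = 2*(9 - 3) = 2*6 = 12)
X(K) = -2 - 5/(2*K) (X(K) = -2 + (-11 + 6)/(K + K) = -2 - 5*1/(2*K) = -2 - 5/(2*K))
X(p)/779 = (-2 - 5/2/12)/779 = (-2 - 5/2*1/12)*(1/779) = (-2 - 5/24)*(1/779) = -53/24*1/779 = -53/18696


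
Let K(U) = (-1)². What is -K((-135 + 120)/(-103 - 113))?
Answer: -1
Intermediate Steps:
K(U) = 1
-K((-135 + 120)/(-103 - 113)) = -1*1 = -1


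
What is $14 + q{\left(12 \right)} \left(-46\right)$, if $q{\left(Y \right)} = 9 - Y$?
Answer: $152$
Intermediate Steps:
$14 + q{\left(12 \right)} \left(-46\right) = 14 + \left(9 - 12\right) \left(-46\right) = 14 - -138 = 14 + 138 = 152$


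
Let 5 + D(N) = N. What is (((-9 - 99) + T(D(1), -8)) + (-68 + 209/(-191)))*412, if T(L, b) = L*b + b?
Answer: -12047292/191 ≈ -63075.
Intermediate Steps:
D(N) = -5 + N
T(L, b) = b + L*b
(((-9 - 99) + T(D(1), -8)) + (-68 + 209/(-191)))*412 = (((-9 - 99) - 8*(1 + (-5 + 1))) + (-68 + 209/(-191)))*412 = ((-108 - 8*(1 - 4)) + (-68 + 209*(-1/191)))*412 = ((-108 - 8*(-3)) + (-68 - 209/191))*412 = ((-108 + 24) - 13197/191)*412 = (-84 - 13197/191)*412 = -29241/191*412 = -12047292/191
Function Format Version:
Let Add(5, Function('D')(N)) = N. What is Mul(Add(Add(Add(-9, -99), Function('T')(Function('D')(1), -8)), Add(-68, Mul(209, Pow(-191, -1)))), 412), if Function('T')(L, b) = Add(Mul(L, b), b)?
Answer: Rational(-12047292, 191) ≈ -63075.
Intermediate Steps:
Function('D')(N) = Add(-5, N)
Function('T')(L, b) = Add(b, Mul(L, b))
Mul(Add(Add(Add(-9, -99), Function('T')(Function('D')(1), -8)), Add(-68, Mul(209, Pow(-191, -1)))), 412) = Mul(Add(Add(Add(-9, -99), Mul(-8, Add(1, Add(-5, 1)))), Add(-68, Mul(209, Pow(-191, -1)))), 412) = Mul(Add(Add(-108, Mul(-8, Add(1, -4))), Add(-68, Mul(209, Rational(-1, 191)))), 412) = Mul(Add(Add(-108, Mul(-8, -3)), Add(-68, Rational(-209, 191))), 412) = Mul(Add(Add(-108, 24), Rational(-13197, 191)), 412) = Mul(Add(-84, Rational(-13197, 191)), 412) = Mul(Rational(-29241, 191), 412) = Rational(-12047292, 191)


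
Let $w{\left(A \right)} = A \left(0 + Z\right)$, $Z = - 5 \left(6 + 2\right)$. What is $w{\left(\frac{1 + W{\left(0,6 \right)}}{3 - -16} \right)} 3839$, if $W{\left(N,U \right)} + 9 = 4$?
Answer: $\frac{614240}{19} \approx 32328.0$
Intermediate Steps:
$W{\left(N,U \right)} = -5$ ($W{\left(N,U \right)} = -9 + 4 = -5$)
$Z = -40$ ($Z = \left(-5\right) 8 = -40$)
$w{\left(A \right)} = - 40 A$ ($w{\left(A \right)} = A \left(0 - 40\right) = A \left(-40\right) = - 40 A$)
$w{\left(\frac{1 + W{\left(0,6 \right)}}{3 - -16} \right)} 3839 = - 40 \frac{1 - 5}{3 - -16} \cdot 3839 = - 40 \left(- \frac{4}{3 + 16}\right) 3839 = - 40 \left(- \frac{4}{19}\right) 3839 = - 40 \left(\left(-4\right) \frac{1}{19}\right) 3839 = \left(-40\right) \left(- \frac{4}{19}\right) 3839 = \frac{160}{19} \cdot 3839 = \frac{614240}{19}$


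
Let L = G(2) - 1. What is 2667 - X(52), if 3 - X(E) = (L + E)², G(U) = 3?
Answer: 5580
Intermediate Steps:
L = 2 (L = 3 - 1 = 2)
X(E) = 3 - (2 + E)²
2667 - X(52) = 2667 - (3 - (2 + 52)²) = 2667 - (3 - 1*54²) = 2667 - (3 - 1*2916) = 2667 - (3 - 2916) = 2667 - 1*(-2913) = 2667 + 2913 = 5580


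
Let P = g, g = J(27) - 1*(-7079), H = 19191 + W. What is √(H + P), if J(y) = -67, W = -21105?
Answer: √5098 ≈ 71.400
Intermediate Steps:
H = -1914 (H = 19191 - 21105 = -1914)
g = 7012 (g = -67 - 1*(-7079) = -67 + 7079 = 7012)
P = 7012
√(H + P) = √(-1914 + 7012) = √5098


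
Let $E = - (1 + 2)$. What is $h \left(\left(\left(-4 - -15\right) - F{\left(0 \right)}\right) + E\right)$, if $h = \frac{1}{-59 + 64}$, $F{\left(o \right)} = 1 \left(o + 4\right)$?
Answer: $\frac{4}{5} \approx 0.8$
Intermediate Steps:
$F{\left(o \right)} = 4 + o$ ($F{\left(o \right)} = 1 \left(4 + o\right) = 4 + o$)
$E = -3$ ($E = \left(-1\right) 3 = -3$)
$h = \frac{1}{5} \approx 0.2$
$h \left(\left(\left(-4 - -15\right) - F{\left(0 \right)}\right) + E\right) = \frac{\left(\left(-4 - -15\right) - \left(4 + 0\right)\right) - 3}{5} = \frac{\left(\left(-4 + 15\right) - 4\right) - 3}{5} = \frac{\left(11 - 4\right) - 3}{5} = \frac{7 - 3}{5} = \frac{1}{5} \cdot 4 = \frac{4}{5}$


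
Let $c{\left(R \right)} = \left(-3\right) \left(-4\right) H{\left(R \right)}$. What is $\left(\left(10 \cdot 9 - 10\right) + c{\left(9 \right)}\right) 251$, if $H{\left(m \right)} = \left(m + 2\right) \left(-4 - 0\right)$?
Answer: $-112448$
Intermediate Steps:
$H{\left(m \right)} = -8 - 4 m$ ($H{\left(m \right)} = \left(2 + m\right) \left(-4 + 0\right) = \left(2 + m\right) \left(-4\right) = -8 - 4 m$)
$c{\left(R \right)} = -96 - 48 R$ ($c{\left(R \right)} = \left(-3\right) \left(-4\right) \left(-8 - 4 R\right) = 12 \left(-8 - 4 R\right) = -96 - 48 R$)
$\left(\left(10 \cdot 9 - 10\right) + c{\left(9 \right)}\right) 251 = \left(\left(10 \cdot 9 - 10\right) - 528\right) 251 = \left(\left(90 - 10\right) - 528\right) 251 = \left(80 - 528\right) 251 = \left(-448\right) 251 = -112448$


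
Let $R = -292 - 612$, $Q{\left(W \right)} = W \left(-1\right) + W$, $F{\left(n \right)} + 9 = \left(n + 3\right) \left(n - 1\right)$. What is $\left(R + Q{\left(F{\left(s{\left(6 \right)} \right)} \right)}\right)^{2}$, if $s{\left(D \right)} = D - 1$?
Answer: $817216$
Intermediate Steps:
$s{\left(D \right)} = -1 + D$
$F{\left(n \right)} = -9 + \left(-1 + n\right) \left(3 + n\right)$ ($F{\left(n \right)} = -9 + \left(n + 3\right) \left(n - 1\right) = -9 + \left(3 + n\right) \left(-1 + n\right) = -9 + \left(-1 + n\right) \left(3 + n\right)$)
$Q{\left(W \right)} = 0$ ($Q{\left(W \right)} = - W + W = 0$)
$R = -904$ ($R = -292 - 612 = -904$)
$\left(R + Q{\left(F{\left(s{\left(6 \right)} \right)} \right)}\right)^{2} = \left(-904 + 0\right)^{2} = \left(-904\right)^{2} = 817216$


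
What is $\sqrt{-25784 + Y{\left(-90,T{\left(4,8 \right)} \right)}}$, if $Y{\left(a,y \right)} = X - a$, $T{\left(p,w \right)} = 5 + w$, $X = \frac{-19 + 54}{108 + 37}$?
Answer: $\frac{9 i \sqrt{266771}}{29} \approx 160.29 i$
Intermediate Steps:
$X = \frac{7}{29}$ ($X = \frac{35}{145} = 35 \cdot \frac{1}{145} = \frac{7}{29} \approx 0.24138$)
$Y{\left(a,y \right)} = \frac{7}{29} - a$
$\sqrt{-25784 + Y{\left(-90,T{\left(4,8 \right)} \right)}} = \sqrt{-25784 + \left(\frac{7}{29} - -90\right)} = \sqrt{-25784 + \left(\frac{7}{29} + 90\right)} = \sqrt{-25784 + \frac{2617}{29}} = \sqrt{- \frac{745119}{29}} = \frac{9 i \sqrt{266771}}{29}$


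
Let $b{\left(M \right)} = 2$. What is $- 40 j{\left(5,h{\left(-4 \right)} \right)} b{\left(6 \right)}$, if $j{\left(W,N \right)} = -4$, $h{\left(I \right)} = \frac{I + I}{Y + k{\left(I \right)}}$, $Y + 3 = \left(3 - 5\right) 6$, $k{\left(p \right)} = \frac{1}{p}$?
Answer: $320$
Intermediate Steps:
$Y = -15$ ($Y = -3 + \left(3 - 5\right) 6 = -3 - 12 = -15$)
$h{\left(I \right)} = \frac{2 I}{-15 + \frac{1}{I}}$ ($h{\left(I \right)} = \frac{I + I}{-15 + \frac{1}{I}} = \frac{2 I}{-15 + \frac{1}{I}}$)
$- 40 j{\left(5,h{\left(-4 \right)} \right)} b{\left(6 \right)} = \left(-40\right) \left(-4\right) 2 = 160 \cdot 2 = 320$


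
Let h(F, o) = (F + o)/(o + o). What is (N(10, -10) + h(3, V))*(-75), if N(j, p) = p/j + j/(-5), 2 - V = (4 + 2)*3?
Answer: 6225/32 ≈ 194.53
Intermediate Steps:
V = -16 (V = 2 - (4 + 2)*3 = 2 - 6*3 = 2 - 1*18 = 2 - 18 = -16)
h(F, o) = (F + o)/(2*o) (h(F, o) = (F + o)/((2*o)) = (F + o)*(1/(2*o)) = (F + o)/(2*o))
N(j, p) = -j/5 + p/j (N(j, p) = p/j + j*(-⅕) = p/j - j/5 = -j/5 + p/j)
(N(10, -10) + h(3, V))*(-75) = ((-⅕*10 - 10/10) + (½)*(3 - 16)/(-16))*(-75) = ((-2 - 10*⅒) + (½)*(-1/16)*(-13))*(-75) = ((-2 - 1) + 13/32)*(-75) = (-3 + 13/32)*(-75) = -83/32*(-75) = 6225/32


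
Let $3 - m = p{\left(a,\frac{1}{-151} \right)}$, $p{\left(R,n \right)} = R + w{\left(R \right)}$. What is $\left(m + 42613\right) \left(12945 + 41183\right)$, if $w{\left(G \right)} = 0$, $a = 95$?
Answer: $2301576688$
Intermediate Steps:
$p{\left(R,n \right)} = R$ ($p{\left(R,n \right)} = R + 0 = R$)
$m = -92$ ($m = 3 - 95 = -92$)
$\left(m + 42613\right) \left(12945 + 41183\right) = \left(-92 + 42613\right) \left(12945 + 41183\right) = 42521 \cdot 54128 = 2301576688$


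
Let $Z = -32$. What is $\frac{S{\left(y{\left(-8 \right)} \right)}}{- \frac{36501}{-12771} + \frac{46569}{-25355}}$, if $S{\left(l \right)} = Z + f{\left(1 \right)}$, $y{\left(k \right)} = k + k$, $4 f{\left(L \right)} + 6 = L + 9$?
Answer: $- \frac{304183935}{10022732} \approx -30.349$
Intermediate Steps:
$f{\left(L \right)} = \frac{3}{4} + \frac{L}{4}$ ($f{\left(L \right)} = - \frac{3}{2} + \frac{L + 9}{4} = - \frac{3}{2} + \frac{9 + L}{4} = - \frac{3}{2} + \left(\frac{9}{4} + \frac{L}{4}\right) = \frac{3}{4} + \frac{L}{4}$)
$y{\left(k \right)} = 2 k$
$S{\left(l \right)} = -31$ ($S{\left(l \right)} = -32 + \left(\frac{3}{4} + \frac{1}{4} \cdot 1\right) = -32 + \left(\frac{3}{4} + \frac{1}{4}\right) = -32 + 1 = -31$)
$\frac{S{\left(y{\left(-8 \right)} \right)}}{- \frac{36501}{-12771} + \frac{46569}{-25355}} = - \frac{31}{- \frac{36501}{-12771} + \frac{46569}{-25355}} = - \frac{31}{\left(-36501\right) \left(- \frac{1}{12771}\right) + 46569 \left(- \frac{1}{25355}\right)} = - \frac{31}{\frac{12167}{4257} - \frac{46569}{25355}} = - \frac{31}{\frac{10022732}{9812385}} = \left(-31\right) \frac{9812385}{10022732} = - \frac{304183935}{10022732}$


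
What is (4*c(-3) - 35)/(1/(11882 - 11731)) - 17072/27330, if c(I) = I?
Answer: -96989041/13665 ≈ -7097.6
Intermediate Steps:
(4*c(-3) - 35)/(1/(11882 - 11731)) - 17072/27330 = (4*(-3) - 35)/(1/(11882 - 11731)) - 17072/27330 = (-12 - 35)/(1/151) - 17072*1/27330 = -47/1/151 - 8536/13665 = -47*151 - 8536/13665 = -7097 - 8536/13665 = -96989041/13665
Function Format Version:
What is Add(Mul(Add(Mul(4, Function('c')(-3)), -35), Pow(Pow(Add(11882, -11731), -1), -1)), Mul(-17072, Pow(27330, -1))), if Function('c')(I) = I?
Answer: Rational(-96989041, 13665) ≈ -7097.6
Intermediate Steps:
Add(Mul(Add(Mul(4, Function('c')(-3)), -35), Pow(Pow(Add(11882, -11731), -1), -1)), Mul(-17072, Pow(27330, -1))) = Add(Mul(Add(Mul(4, -3), -35), Pow(Pow(Add(11882, -11731), -1), -1)), Mul(-17072, Pow(27330, -1))) = Add(Mul(Add(-12, -35), Pow(Pow(151, -1), -1)), Mul(-17072, Rational(1, 27330))) = Add(Mul(-47, Pow(Rational(1, 151), -1)), Rational(-8536, 13665)) = Add(Mul(-47, 151), Rational(-8536, 13665)) = Add(-7097, Rational(-8536, 13665)) = Rational(-96989041, 13665)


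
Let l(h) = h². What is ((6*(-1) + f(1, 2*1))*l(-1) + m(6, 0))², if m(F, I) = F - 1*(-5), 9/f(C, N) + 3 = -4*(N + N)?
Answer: 7396/361 ≈ 20.488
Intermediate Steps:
f(C, N) = 9/(-3 - 8*N) (f(C, N) = 9/(-3 - 4*(N + N)) = 9/(-3 - 8*N))
m(F, I) = 5 + F (m(F, I) = F + 5 = 5 + F)
((6*(-1) + f(1, 2*1))*l(-1) + m(6, 0))² = ((6*(-1) - 9/(3 + 8*(2*1)))*(-1)² + (5 + 6))² = ((-6 - 9/(3 + 8*2))*1 + 11)² = ((-6 - 9/(3 + 16))*1 + 11)² = ((-6 - 9/19)*1 + 11)² = (-123/19*1 + 11)² = (-123/19 + 11)² = (86/19)² = 7396/361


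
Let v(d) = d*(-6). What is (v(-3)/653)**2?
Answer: 324/426409 ≈ 0.00075983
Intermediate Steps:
v(d) = -6*d
(v(-3)/653)**2 = (-6*(-3)/653)**2 = (18*(1/653))**2 = (18/653)**2 = 324/426409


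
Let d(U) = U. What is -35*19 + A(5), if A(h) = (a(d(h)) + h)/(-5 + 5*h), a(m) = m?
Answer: -1329/2 ≈ -664.50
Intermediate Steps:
A(h) = 2*h/(-5 + 5*h) (A(h) = (h + h)/(-5 + 5*h) = (2*h)/(-5 + 5*h) = 2*h/(-5 + 5*h))
-35*19 + A(5) = -35*19 + (⅖)*5/(-1 + 5) = -665 + (⅖)*5/4 = -665 + (⅖)*5*(¼) = -665 + ½ = -1329/2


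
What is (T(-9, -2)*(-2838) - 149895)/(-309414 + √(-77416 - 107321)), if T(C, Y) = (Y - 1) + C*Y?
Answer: 2835779310/4558914673 + 9165*I*√184737/4558914673 ≈ 0.62203 + 0.00086407*I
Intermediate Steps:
T(C, Y) = -1 + Y + C*Y (T(C, Y) = (-1 + Y) + C*Y = -1 + Y + C*Y)
(T(-9, -2)*(-2838) - 149895)/(-309414 + √(-77416 - 107321)) = ((-1 - 2 - 9*(-2))*(-2838) - 149895)/(-309414 + √(-77416 - 107321)) = ((-1 - 2 + 18)*(-2838) - 149895)/(-309414 + √(-184737)) = (15*(-2838) - 149895)/(-309414 + I*√184737) = (-42570 - 149895)/(-309414 + I*√184737) = -192465/(-309414 + I*√184737)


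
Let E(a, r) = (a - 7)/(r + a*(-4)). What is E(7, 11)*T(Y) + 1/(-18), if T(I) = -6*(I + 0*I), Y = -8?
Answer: -1/18 ≈ -0.055556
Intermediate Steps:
T(I) = -6*I (T(I) = -6*(I + 0) = -6*I)
E(a, r) = (-7 + a)/(r - 4*a)
E(7, 11)*T(Y) + 1/(-18) = ((7 - 1*7)/(-1*11 + 4*7))*(-6*(-8)) + 1/(-18) = ((7 - 7)/(-11 + 28))*48 - 1/18 = (0/17)*48 - 1/18 = ((1/17)*0)*48 - 1/18 = 0*48 - 1/18 = 0 - 1/18 = -1/18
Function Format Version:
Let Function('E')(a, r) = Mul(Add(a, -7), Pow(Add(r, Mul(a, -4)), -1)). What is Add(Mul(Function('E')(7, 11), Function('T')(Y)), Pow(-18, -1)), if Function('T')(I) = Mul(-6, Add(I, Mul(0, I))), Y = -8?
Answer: Rational(-1, 18) ≈ -0.055556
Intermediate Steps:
Function('T')(I) = Mul(-6, I) (Function('T')(I) = Mul(-6, Add(I, 0)) = Mul(-6, I))
Function('E')(a, r) = Mul(Pow(Add(r, Mul(-4, a)), -1), Add(-7, a)) (Function('E')(a, r) = Mul(Add(-7, a), Pow(Add(r, Mul(-4, a)), -1)) = Mul(Pow(Add(r, Mul(-4, a)), -1), Add(-7, a)))
Add(Mul(Function('E')(7, 11), Function('T')(Y)), Pow(-18, -1)) = Add(Mul(Mul(Pow(Add(Mul(-1, 11), Mul(4, 7)), -1), Add(7, Mul(-1, 7))), Mul(-6, -8)), Pow(-18, -1)) = Add(Mul(Mul(Pow(Add(-11, 28), -1), Add(7, -7)), 48), Rational(-1, 18)) = Add(Mul(Mul(Pow(17, -1), 0), 48), Rational(-1, 18)) = Add(Mul(Mul(Rational(1, 17), 0), 48), Rational(-1, 18)) = Add(Mul(0, 48), Rational(-1, 18)) = Add(0, Rational(-1, 18)) = Rational(-1, 18)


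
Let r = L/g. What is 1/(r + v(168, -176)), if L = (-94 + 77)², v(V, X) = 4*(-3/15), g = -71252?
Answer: -356260/286453 ≈ -1.2437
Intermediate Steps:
v(V, X) = -⅘ (v(V, X) = 4*(-3*1/15) = 4*(-⅕) = -⅘)
L = 289 (L = (-17)² = 289)
r = -289/71252 (r = 289/(-71252) = 289*(-1/71252) = -289/71252 ≈ -0.0040560)
1/(r + v(168, -176)) = 1/(-289/71252 - ⅘) = 1/(-286453/356260) = -356260/286453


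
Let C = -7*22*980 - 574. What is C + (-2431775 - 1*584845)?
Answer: -3168114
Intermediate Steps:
C = -151494 (C = -154*980 - 574 = -150920 - 574 = -151494)
C + (-2431775 - 1*584845) = -151494 + (-2431775 - 1*584845) = -151494 + (-2431775 - 584845) = -151494 - 3016620 = -3168114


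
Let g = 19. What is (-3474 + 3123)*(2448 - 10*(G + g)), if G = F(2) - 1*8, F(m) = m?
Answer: -813618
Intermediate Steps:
G = -6 (G = 2 - 1*8 = 2 - 8 = -6)
(-3474 + 3123)*(2448 - 10*(G + g)) = (-3474 + 3123)*(2448 - 10*(-6 + 19)) = -351*(2448 - 10*13) = -351*(2448 - 130) = -351*2318 = -813618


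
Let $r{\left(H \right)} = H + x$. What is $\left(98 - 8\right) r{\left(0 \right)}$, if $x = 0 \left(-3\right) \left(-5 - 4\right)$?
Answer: $0$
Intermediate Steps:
$x = 0$ ($x = 0 \left(-9\right) = 0$)
$r{\left(H \right)} = H$ ($r{\left(H \right)} = H + 0 = H$)
$\left(98 - 8\right) r{\left(0 \right)} = \left(98 - 8\right) 0 = 90 \cdot 0 = 0$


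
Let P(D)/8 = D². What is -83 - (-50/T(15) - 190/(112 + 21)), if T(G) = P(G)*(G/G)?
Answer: -20549/252 ≈ -81.544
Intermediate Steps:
P(D) = 8*D²
T(G) = 8*G² (T(G) = (8*G²)*(G/G) = (8*G²)*1 = 8*G²)
-83 - (-50/T(15) - 190/(112 + 21)) = -83 - (-50/(8*15²) - 190/(112 + 21)) = -83 - (-50/(8*225) - 190/133) = -83 - (-50/1800 - 190*1/133) = -83 - (-50*1/1800 - 10/7) = -83 - (-1/36 - 10/7) = -83 - 1*(-367/252) = -83 + 367/252 = -20549/252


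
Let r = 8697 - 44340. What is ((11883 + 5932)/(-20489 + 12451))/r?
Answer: 17815/286498434 ≈ 6.2182e-5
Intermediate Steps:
r = -35643
((11883 + 5932)/(-20489 + 12451))/r = ((11883 + 5932)/(-20489 + 12451))/(-35643) = (17815/(-8038))*(-1/35643) = (17815*(-1/8038))*(-1/35643) = -17815/8038*(-1/35643) = 17815/286498434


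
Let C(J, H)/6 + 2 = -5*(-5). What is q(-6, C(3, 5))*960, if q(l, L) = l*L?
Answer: -794880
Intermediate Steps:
C(J, H) = 138 (C(J, H) = -12 + 6*(-5*(-5)) = -12 + 6*25 = -12 + 150 = 138)
q(l, L) = L*l
q(-6, C(3, 5))*960 = (138*(-6))*960 = -828*960 = -794880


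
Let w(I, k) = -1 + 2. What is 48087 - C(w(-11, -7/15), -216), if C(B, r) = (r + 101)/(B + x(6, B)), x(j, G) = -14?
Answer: 625016/13 ≈ 48078.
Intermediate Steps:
w(I, k) = 1
C(B, r) = (101 + r)/(-14 + B) (C(B, r) = (r + 101)/(B - 14) = (101 + r)/(-14 + B))
48087 - C(w(-11, -7/15), -216) = 48087 - (101 - 216)/(-14 + 1) = 48087 - (-115)/(-13) = 48087 - (-1)*(-115)/13 = 48087 - 1*115/13 = 48087 - 115/13 = 625016/13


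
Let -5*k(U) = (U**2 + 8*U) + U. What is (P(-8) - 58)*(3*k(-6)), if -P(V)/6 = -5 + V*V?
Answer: -22248/5 ≈ -4449.6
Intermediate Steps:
k(U) = -9*U/5 - U**2/5 (k(U) = -((U**2 + 8*U) + U)/5 = -(U**2 + 9*U)/5 = -9*U/5 - U**2/5)
P(V) = 30 - 6*V**2 (P(V) = -6*(-5 + V*V) = -6*(-5 + V**2) = 30 - 6*V**2)
(P(-8) - 58)*(3*k(-6)) = ((30 - 6*(-8)**2) - 58)*(3*(-1/5*(-6)*(9 - 6))) = ((30 - 6*64) - 58)*(3*(-1/5*(-6)*3)) = ((30 - 384) - 58)*(3*(18/5)) = (-354 - 58)*(54/5) = -412*54/5 = -22248/5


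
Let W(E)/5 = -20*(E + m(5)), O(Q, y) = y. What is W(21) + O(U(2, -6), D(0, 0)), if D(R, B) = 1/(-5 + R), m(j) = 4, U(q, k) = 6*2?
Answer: -12501/5 ≈ -2500.2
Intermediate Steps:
U(q, k) = 12
W(E) = -400 - 100*E (W(E) = 5*(-20*(E + 4)) = 5*(-20*(4 + E)) = 5*(-80 - 20*E) = -400 - 100*E)
W(21) + O(U(2, -6), D(0, 0)) = (-400 - 100*21) + 1/(-5 + 0) = (-400 - 2100) + 1/(-5) = -2500 - ⅕ = -12501/5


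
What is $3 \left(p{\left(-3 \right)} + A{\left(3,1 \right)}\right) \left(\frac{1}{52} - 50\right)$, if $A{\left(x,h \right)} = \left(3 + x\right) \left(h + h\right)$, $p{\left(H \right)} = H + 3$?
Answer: $- \frac{23391}{13} \approx -1799.3$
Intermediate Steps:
$p{\left(H \right)} = 3 + H$
$A{\left(x,h \right)} = 2 h \left(3 + x\right)$ ($A{\left(x,h \right)} = \left(3 + x\right) 2 h = 2 h \left(3 + x\right)$)
$3 \left(p{\left(-3 \right)} + A{\left(3,1 \right)}\right) \left(\frac{1}{52} - 50\right) = 3 \left(\left(3 - 3\right) + 2 \cdot 1 \left(3 + 3\right)\right) \left(\frac{1}{52} - 50\right) = 3 \left(0 + 2 \cdot 1 \cdot 6\right) \left(\frac{1}{52} - 50\right) = 3 \left(0 + 12\right) \left(- \frac{2599}{52}\right) = 3 \cdot 12 \left(- \frac{2599}{52}\right) = 36 \left(- \frac{2599}{52}\right) = - \frac{23391}{13}$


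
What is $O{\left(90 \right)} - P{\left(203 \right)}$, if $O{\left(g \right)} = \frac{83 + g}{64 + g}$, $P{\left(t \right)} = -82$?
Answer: $\frac{12801}{154} \approx 83.123$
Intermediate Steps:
$O{\left(g \right)} = \frac{83 + g}{64 + g}$
$O{\left(90 \right)} - P{\left(203 \right)} = \frac{83 + 90}{64 + 90} - -82 = \frac{1}{154} \cdot 173 + 82 = \frac{173}{154} + 82 = \frac{12801}{154}$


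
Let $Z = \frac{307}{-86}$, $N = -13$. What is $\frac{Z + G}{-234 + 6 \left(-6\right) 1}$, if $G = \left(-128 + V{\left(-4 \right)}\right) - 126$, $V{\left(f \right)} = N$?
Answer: $\frac{23269}{23220} \approx 1.0021$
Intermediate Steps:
$V{\left(f \right)} = -13$
$Z = - \frac{307}{86}$ ($Z = 307 \left(- \frac{1}{86}\right) = - \frac{307}{86} \approx -3.5698$)
$G = -267$ ($G = \left(-128 - 13\right) - 126 = -141 - 126 = -267$)
$\frac{Z + G}{-234 + 6 \left(-6\right) 1} = \frac{- \frac{307}{86} - 267}{-234 + 6 \left(-6\right) 1} = - \frac{23269}{86 \left(-234 - 36\right)} = - \frac{23269}{86 \left(-270\right)} = \left(- \frac{23269}{86}\right) \left(- \frac{1}{270}\right) = \frac{23269}{23220}$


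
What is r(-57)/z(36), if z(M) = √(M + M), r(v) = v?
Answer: -19*√2/4 ≈ -6.7175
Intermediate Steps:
z(M) = √2*√M (z(M) = √(2*M) = √2*√M)
r(-57)/z(36) = -57*√2/12 = -19*√2/4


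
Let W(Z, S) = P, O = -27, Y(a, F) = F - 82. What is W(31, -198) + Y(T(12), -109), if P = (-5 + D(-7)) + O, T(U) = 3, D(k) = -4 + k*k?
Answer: -178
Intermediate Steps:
D(k) = -4 + k**2
Y(a, F) = -82 + F
P = 13 (P = (-5 + (-4 + (-7)**2)) - 27 = (-5 + (-4 + 49)) - 27 = (-5 + 45) - 27 = 40 - 27 = 13)
W(Z, S) = 13
W(31, -198) + Y(T(12), -109) = 13 + (-82 - 109) = 13 - 191 = -178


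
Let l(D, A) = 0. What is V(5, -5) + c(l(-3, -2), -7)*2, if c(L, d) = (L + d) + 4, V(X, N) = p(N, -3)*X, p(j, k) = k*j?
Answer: 69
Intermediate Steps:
p(j, k) = j*k
V(X, N) = -3*N*X (V(X, N) = (N*(-3))*X = (-3*N)*X = -3*N*X)
c(L, d) = 4 + L + d
V(5, -5) + c(l(-3, -2), -7)*2 = -3*(-5)*5 + (4 + 0 - 7)*2 = 75 - 3*2 = 75 - 6 = 69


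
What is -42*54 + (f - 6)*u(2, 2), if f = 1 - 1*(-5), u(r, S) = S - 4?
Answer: -2268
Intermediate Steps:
u(r, S) = -4 + S
f = 6 (f = 1 + 5 = 6)
-42*54 + (f - 6)*u(2, 2) = -42*54 + (6 - 6)*(-4 + 2) = -2268 + 0*(-2) = -2268 + 0 = -2268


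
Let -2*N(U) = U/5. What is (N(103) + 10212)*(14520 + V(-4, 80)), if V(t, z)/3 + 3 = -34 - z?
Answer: 1445478873/10 ≈ 1.4455e+8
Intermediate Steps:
V(t, z) = -111 - 3*z (V(t, z) = -9 + 3*(-34 - z) = -9 + (-102 - 3*z) = -111 - 3*z)
N(U) = -U/10 (N(U) = -U/(2*5) = -U/10)
(N(103) + 10212)*(14520 + V(-4, 80)) = (-⅒*103 + 10212)*(14520 + (-111 - 3*80)) = (-103/10 + 10212)*(14520 + (-111 - 240)) = 102017*(14520 - 351)/10 = (102017/10)*14169 = 1445478873/10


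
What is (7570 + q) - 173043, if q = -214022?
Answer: -379495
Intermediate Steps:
(7570 + q) - 173043 = (7570 - 214022) - 173043 = -206452 - 173043 = -379495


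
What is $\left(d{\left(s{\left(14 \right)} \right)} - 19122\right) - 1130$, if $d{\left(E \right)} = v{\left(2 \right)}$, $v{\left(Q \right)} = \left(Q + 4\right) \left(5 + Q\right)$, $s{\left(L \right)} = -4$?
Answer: $-20210$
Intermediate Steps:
$v{\left(Q \right)} = \left(4 + Q\right) \left(5 + Q\right)$
$d{\left(E \right)} = 42$ ($d{\left(E \right)} = 20 + 2^{2} + 9 \cdot 2 = 20 + 4 + 18 = 42$)
$\left(d{\left(s{\left(14 \right)} \right)} - 19122\right) - 1130 = \left(42 - 19122\right) - 1130 = -19080 - 1130 = -20210$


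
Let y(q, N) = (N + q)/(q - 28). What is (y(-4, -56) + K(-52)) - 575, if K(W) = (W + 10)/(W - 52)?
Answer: -59563/104 ≈ -572.72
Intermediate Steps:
y(q, N) = (N + q)/(-28 + q)
K(W) = (10 + W)/(-52 + W)
(y(-4, -56) + K(-52)) - 575 = ((-56 - 4)/(-28 - 4) + (10 - 52)/(-52 - 52)) - 575 = (-60/(-32) - 42/(-104)) - 575 = (-1/32*(-60) - 1/104*(-42)) - 575 = (15/8 + 21/52) - 575 = 237/104 - 575 = -59563/104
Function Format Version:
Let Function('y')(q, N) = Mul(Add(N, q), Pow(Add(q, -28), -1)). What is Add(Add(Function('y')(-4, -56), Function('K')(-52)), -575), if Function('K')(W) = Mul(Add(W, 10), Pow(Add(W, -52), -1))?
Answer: Rational(-59563, 104) ≈ -572.72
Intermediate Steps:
Function('y')(q, N) = Mul(Pow(Add(-28, q), -1), Add(N, q)) (Function('y')(q, N) = Mul(Add(N, q), Pow(Add(-28, q), -1)) = Mul(Pow(Add(-28, q), -1), Add(N, q)))
Function('K')(W) = Mul(Pow(Add(-52, W), -1), Add(10, W)) (Function('K')(W) = Mul(Add(10, W), Pow(Add(-52, W), -1)) = Mul(Pow(Add(-52, W), -1), Add(10, W)))
Add(Add(Function('y')(-4, -56), Function('K')(-52)), -575) = Add(Add(Mul(Pow(Add(-28, -4), -1), Add(-56, -4)), Mul(Pow(Add(-52, -52), -1), Add(10, -52))), -575) = Add(Add(Mul(Pow(-32, -1), -60), Mul(Pow(-104, -1), -42)), -575) = Add(Add(Mul(Rational(-1, 32), -60), Mul(Rational(-1, 104), -42)), -575) = Add(Add(Rational(15, 8), Rational(21, 52)), -575) = Add(Rational(237, 104), -575) = Rational(-59563, 104)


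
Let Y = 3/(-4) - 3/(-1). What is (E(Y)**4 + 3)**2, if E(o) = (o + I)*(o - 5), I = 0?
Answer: 9265257771051681/4294967296 ≈ 2.1572e+6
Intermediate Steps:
Y = 9/4 (Y = 3*(-1/4) - 3*(-1) = -3/4 + 3 = 9/4 ≈ 2.2500)
E(o) = o*(-5 + o) (E(o) = (o + 0)*(o - 5) = o*(-5 + o))
(E(Y)**4 + 3)**2 = ((9*(-5 + 9/4)/4)**4 + 3)**2 = (((9/4)*(-11/4))**4 + 3)**2 = ((-99/16)**4 + 3)**2 = (96059601/65536 + 3)**2 = (96256209/65536)**2 = 9265257771051681/4294967296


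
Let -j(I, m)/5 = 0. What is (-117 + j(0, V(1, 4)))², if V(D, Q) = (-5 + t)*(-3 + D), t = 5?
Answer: 13689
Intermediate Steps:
V(D, Q) = 0 (V(D, Q) = (-5 + 5)*(-3 + D) = 0*(-3 + D) = 0)
j(I, m) = 0 (j(I, m) = -5*0 = 0)
(-117 + j(0, V(1, 4)))² = (-117 + 0)² = (-117)² = 13689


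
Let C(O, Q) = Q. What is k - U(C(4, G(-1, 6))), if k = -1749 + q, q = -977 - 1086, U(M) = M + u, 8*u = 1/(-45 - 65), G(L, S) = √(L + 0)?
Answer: -3354559/880 - I ≈ -3812.0 - 1.0*I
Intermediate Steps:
G(L, S) = √L
u = -1/880 (u = 1/(8*(-45 - 65)) = (⅛)/(-110) = (⅛)*(-1/110) = -1/880 ≈ -0.0011364)
U(M) = -1/880 + M (U(M) = M - 1/880 = -1/880 + M)
q = -2063
k = -3812 (k = -1749 - 2063 = -3812)
k - U(C(4, G(-1, 6))) = -3812 - (-1/880 + √(-1)) = -3812 - (-1/880 + I) = -3812 + (1/880 - I) = -3354559/880 - I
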